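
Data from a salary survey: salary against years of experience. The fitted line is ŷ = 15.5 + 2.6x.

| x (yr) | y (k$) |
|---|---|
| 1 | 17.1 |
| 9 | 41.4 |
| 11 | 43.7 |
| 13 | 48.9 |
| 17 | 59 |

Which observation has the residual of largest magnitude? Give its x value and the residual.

x = 9, r = 2.5

x=1: ŷ = 15.5 + 2.6·1 = 18.1; r = 17.1 − 18.1 = -1
x=9: ŷ = 15.5 + 2.6·9 = 38.9; r = 41.4 − 38.9 = 2.5
x=11: ŷ = 15.5 + 2.6·11 = 44.1; r = 43.7 − 44.1 = -0.4
x=13: ŷ = 15.5 + 2.6·13 = 49.3; r = 48.9 − 49.3 = -0.4
x=17: ŷ = 15.5 + 2.6·17 = 59.7; r = 59 − 59.7 = -0.7
Largest |r| is 2.5 at x = 9, residual 2.5.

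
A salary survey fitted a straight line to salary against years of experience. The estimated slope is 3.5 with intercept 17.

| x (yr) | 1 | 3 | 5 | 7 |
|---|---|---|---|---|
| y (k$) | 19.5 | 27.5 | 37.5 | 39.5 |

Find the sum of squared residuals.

SSE = 14

x=1: ŷ = 17 + 3.5·1 = 20.5; e = 19.5 − 20.5 = -1
x=3: ŷ = 17 + 3.5·3 = 27.5; e = 27.5 − 27.5 = 0
x=5: ŷ = 17 + 3.5·5 = 34.5; e = 37.5 − 34.5 = 3
x=7: ŷ = 17 + 3.5·7 = 41.5; e = 39.5 − 41.5 = -2
SSE = 1 + 0 + 9 + 4 = 14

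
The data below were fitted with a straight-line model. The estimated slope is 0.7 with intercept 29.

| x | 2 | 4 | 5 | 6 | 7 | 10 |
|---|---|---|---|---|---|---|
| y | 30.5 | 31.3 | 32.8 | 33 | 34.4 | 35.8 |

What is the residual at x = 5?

ŷ = 29 + 0.7·5 = 32.5
r = 32.8 − 32.5 = 0.3

r = 0.3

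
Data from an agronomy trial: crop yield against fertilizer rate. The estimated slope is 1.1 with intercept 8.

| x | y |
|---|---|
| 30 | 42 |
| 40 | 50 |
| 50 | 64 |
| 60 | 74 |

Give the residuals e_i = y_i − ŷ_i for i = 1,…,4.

x=30: ŷ = 8 + 1.1·30 = 41; e = 42 − 41 = 1
x=40: ŷ = 8 + 1.1·40 = 52; e = 50 − 52 = -2
x=50: ŷ = 8 + 1.1·50 = 63; e = 64 − 63 = 1
x=60: ŷ = 8 + 1.1·60 = 74; e = 74 − 74 = 0

1, -2, 1, 0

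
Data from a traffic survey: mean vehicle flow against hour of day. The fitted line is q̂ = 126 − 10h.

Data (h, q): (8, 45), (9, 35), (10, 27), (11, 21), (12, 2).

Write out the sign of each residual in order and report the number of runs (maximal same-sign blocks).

3 runs

h=8: q̂ = 126 − 10·8 = 46; r = 45 − 46 = -1
h=9: q̂ = 126 − 10·9 = 36; r = 35 − 36 = -1
h=10: q̂ = 126 − 10·10 = 26; r = 27 − 26 = 1
h=11: q̂ = 126 − 10·11 = 16; r = 21 − 16 = 5
h=12: q̂ = 126 − 10·12 = 6; r = 2 − 6 = -4
Signs: − − + + −
Runs: −×2, +×2, −×1 → 3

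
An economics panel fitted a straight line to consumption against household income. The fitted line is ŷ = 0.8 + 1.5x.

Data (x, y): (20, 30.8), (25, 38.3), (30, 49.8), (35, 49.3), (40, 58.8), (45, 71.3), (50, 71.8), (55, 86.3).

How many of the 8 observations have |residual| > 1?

x=20: ŷ = 0.8 + 1.5·20 = 30.8; e = 30.8 − 30.8 = 0
x=25: ŷ = 0.8 + 1.5·25 = 38.3; e = 38.3 − 38.3 = 0
x=30: ŷ = 0.8 + 1.5·30 = 45.8; e = 49.8 − 45.8 = 4
x=35: ŷ = 0.8 + 1.5·35 = 53.3; e = 49.3 − 53.3 = -4
x=40: ŷ = 0.8 + 1.5·40 = 60.8; e = 58.8 − 60.8 = -2
x=45: ŷ = 0.8 + 1.5·45 = 68.3; e = 71.3 − 68.3 = 3
x=50: ŷ = 0.8 + 1.5·50 = 75.8; e = 71.8 − 75.8 = -4
x=55: ŷ = 0.8 + 1.5·55 = 83.3; e = 86.3 − 83.3 = 3
|e| > 1: x=30 (|e|=4), x=35 (|e|=4), x=40 (|e|=2), x=45 (|e|=3), x=50 (|e|=4), x=55 (|e|=3) → 6

6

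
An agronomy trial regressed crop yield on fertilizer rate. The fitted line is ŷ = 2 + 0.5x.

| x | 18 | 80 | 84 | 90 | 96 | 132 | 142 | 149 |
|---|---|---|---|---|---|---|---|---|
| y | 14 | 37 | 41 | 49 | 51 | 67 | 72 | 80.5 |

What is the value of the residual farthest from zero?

e = -5

x=18: ŷ = 2 + 0.5·18 = 11; e = 14 − 11 = 3
x=80: ŷ = 2 + 0.5·80 = 42; e = 37 − 42 = -5
x=84: ŷ = 2 + 0.5·84 = 44; e = 41 − 44 = -3
x=90: ŷ = 2 + 0.5·90 = 47; e = 49 − 47 = 2
x=96: ŷ = 2 + 0.5·96 = 50; e = 51 − 50 = 1
x=132: ŷ = 2 + 0.5·132 = 68; e = 67 − 68 = -1
x=142: ŷ = 2 + 0.5·142 = 73; e = 72 − 73 = -1
x=149: ŷ = 2 + 0.5·149 = 76.5; e = 80.5 − 76.5 = 4
Largest |e| is 5 at x = 80, residual -5.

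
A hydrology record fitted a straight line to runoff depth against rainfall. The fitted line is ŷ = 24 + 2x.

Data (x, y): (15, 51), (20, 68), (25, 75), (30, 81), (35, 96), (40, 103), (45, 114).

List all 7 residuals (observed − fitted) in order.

-3, 4, 1, -3, 2, -1, 0

x=15: ŷ = 24 + 2·15 = 54; r = 51 − 54 = -3
x=20: ŷ = 24 + 2·20 = 64; r = 68 − 64 = 4
x=25: ŷ = 24 + 2·25 = 74; r = 75 − 74 = 1
x=30: ŷ = 24 + 2·30 = 84; r = 81 − 84 = -3
x=35: ŷ = 24 + 2·35 = 94; r = 96 − 94 = 2
x=40: ŷ = 24 + 2·40 = 104; r = 103 − 104 = -1
x=45: ŷ = 24 + 2·45 = 114; r = 114 − 114 = 0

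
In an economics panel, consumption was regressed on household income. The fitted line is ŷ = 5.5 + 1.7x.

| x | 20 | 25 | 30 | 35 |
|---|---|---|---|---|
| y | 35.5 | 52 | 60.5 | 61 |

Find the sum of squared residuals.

SSE = 64

x=20: ŷ = 5.5 + 1.7·20 = 39.5; e = 35.5 − 39.5 = -4
x=25: ŷ = 5.5 + 1.7·25 = 48; e = 52 − 48 = 4
x=30: ŷ = 5.5 + 1.7·30 = 56.5; e = 60.5 − 56.5 = 4
x=35: ŷ = 5.5 + 1.7·35 = 65; e = 61 − 65 = -4
SSE = 16 + 16 + 16 + 16 = 64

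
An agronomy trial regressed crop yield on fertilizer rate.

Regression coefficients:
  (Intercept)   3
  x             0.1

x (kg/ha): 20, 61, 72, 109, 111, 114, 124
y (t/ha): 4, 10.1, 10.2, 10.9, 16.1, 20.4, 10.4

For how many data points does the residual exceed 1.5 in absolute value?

4

x=20: ŷ = 3 + 0.1·20 = 5; e = 4 − 5 = -1
x=61: ŷ = 3 + 0.1·61 = 9.1; e = 10.1 − 9.1 = 1
x=72: ŷ = 3 + 0.1·72 = 10.2; e = 10.2 − 10.2 = 0
x=109: ŷ = 3 + 0.1·109 = 13.9; e = 10.9 − 13.9 = -3
x=111: ŷ = 3 + 0.1·111 = 14.1; e = 16.1 − 14.1 = 2
x=114: ŷ = 3 + 0.1·114 = 14.4; e = 20.4 − 14.4 = 6
x=124: ŷ = 3 + 0.1·124 = 15.4; e = 10.4 − 15.4 = -5
|e| > 1.5: x=109 (|e|=3), x=111 (|e|=2), x=114 (|e|=6), x=124 (|e|=5) → 4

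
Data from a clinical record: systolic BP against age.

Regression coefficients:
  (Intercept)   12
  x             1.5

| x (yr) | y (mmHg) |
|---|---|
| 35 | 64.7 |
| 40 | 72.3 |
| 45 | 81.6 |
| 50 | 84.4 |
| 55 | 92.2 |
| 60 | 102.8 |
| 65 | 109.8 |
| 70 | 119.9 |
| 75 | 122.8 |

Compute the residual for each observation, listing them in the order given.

x=35: ŷ = 12 + 1.5·35 = 64.5; e = 64.7 − 64.5 = 0.2
x=40: ŷ = 12 + 1.5·40 = 72; e = 72.3 − 72 = 0.3
x=45: ŷ = 12 + 1.5·45 = 79.5; e = 81.6 − 79.5 = 2.1
x=50: ŷ = 12 + 1.5·50 = 87; e = 84.4 − 87 = -2.6
x=55: ŷ = 12 + 1.5·55 = 94.5; e = 92.2 − 94.5 = -2.3
x=60: ŷ = 12 + 1.5·60 = 102; e = 102.8 − 102 = 0.8
x=65: ŷ = 12 + 1.5·65 = 109.5; e = 109.8 − 109.5 = 0.3
x=70: ŷ = 12 + 1.5·70 = 117; e = 119.9 − 117 = 2.9
x=75: ŷ = 12 + 1.5·75 = 124.5; e = 122.8 − 124.5 = -1.7

0.2, 0.3, 2.1, -2.6, -2.3, 0.8, 0.3, 2.9, -1.7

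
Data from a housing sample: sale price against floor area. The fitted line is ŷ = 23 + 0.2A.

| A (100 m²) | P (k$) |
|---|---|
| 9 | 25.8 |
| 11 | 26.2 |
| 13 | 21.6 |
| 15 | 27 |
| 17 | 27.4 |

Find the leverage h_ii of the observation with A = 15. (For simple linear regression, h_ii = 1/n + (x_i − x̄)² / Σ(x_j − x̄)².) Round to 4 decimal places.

Ā = (9 + 11 + 13 + 15 + 17)/5 = 13
Σ(A − Ā)² = 16 + 4 + 0 + 4 + 16 = 40
h = 1/5 + (2)²/40 = 0.2 + 0.1 = 0.3000

h = 0.3000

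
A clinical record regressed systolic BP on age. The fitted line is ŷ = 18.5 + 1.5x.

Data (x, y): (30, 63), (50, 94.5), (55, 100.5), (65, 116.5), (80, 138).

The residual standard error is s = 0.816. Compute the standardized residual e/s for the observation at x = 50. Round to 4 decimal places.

1.2255

ŷ = 18.5 + 1.5·50 = 93.5
e = 94.5 − 93.5 = 1
e/s = 1 / 0.816 = 1.2255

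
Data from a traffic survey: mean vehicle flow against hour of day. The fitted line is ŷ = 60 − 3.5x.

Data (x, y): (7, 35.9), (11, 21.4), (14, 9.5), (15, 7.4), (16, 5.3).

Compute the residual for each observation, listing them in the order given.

x=7: ŷ = 60 − 3.5·7 = 35.5; r = 35.9 − 35.5 = 0.4
x=11: ŷ = 60 − 3.5·11 = 21.5; r = 21.4 − 21.5 = -0.1
x=14: ŷ = 60 − 3.5·14 = 11; r = 9.5 − 11 = -1.5
x=15: ŷ = 60 − 3.5·15 = 7.5; r = 7.4 − 7.5 = -0.1
x=16: ŷ = 60 − 3.5·16 = 4; r = 5.3 − 4 = 1.3

0.4, -0.1, -1.5, -0.1, 1.3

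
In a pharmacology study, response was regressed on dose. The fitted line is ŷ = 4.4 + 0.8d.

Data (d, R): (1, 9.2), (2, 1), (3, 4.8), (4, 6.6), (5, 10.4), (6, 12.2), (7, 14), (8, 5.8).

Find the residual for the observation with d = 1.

ŷ = 4.4 + 0.8·1 = 5.2
e = 9.2 − 5.2 = 4

e = 4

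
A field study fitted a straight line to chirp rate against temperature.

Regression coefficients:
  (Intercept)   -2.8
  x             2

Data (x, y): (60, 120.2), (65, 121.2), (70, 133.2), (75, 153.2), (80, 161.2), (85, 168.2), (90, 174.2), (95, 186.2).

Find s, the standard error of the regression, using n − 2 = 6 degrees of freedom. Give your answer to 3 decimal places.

x=60: ŷ = -2.8 + 2·60 = 117.2; r = 120.2 − 117.2 = 3
x=65: ŷ = -2.8 + 2·65 = 127.2; r = 121.2 − 127.2 = -6
x=70: ŷ = -2.8 + 2·70 = 137.2; r = 133.2 − 137.2 = -4
x=75: ŷ = -2.8 + 2·75 = 147.2; r = 153.2 − 147.2 = 6
x=80: ŷ = -2.8 + 2·80 = 157.2; r = 161.2 − 157.2 = 4
x=85: ŷ = -2.8 + 2·85 = 167.2; r = 168.2 − 167.2 = 1
x=90: ŷ = -2.8 + 2·90 = 177.2; r = 174.2 − 177.2 = -3
x=95: ŷ = -2.8 + 2·95 = 187.2; r = 186.2 − 187.2 = -1
SSE = 9 + 36 + 16 + 36 + 16 + 1 + 9 + 1 = 124
s = √(124/6) = √20.6667 ≈ 4.546

s = 4.546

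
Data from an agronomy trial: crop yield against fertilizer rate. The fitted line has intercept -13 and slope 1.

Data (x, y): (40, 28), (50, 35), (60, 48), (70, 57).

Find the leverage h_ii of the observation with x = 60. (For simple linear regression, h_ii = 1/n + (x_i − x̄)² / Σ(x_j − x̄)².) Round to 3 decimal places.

x̄ = (40 + 50 + 60 + 70)/4 = 55
Σ(x − x̄)² = 225 + 25 + 25 + 225 = 500
h = 1/4 + (5)²/500 = 0.25 + 0.05 = 0.300

h = 0.300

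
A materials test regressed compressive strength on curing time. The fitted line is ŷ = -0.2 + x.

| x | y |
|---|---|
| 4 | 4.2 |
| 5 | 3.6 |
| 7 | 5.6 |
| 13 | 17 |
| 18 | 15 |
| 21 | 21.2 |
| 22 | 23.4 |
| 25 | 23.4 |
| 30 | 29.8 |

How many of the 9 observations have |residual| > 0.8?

6

x=4: ŷ = -0.2 + 4 = 3.8; r = 4.2 − 3.8 = 0.4
x=5: ŷ = -0.2 + 5 = 4.8; r = 3.6 − 4.8 = -1.2
x=7: ŷ = -0.2 + 7 = 6.8; r = 5.6 − 6.8 = -1.2
x=13: ŷ = -0.2 + 13 = 12.8; r = 17 − 12.8 = 4.2
x=18: ŷ = -0.2 + 18 = 17.8; r = 15 − 17.8 = -2.8
x=21: ŷ = -0.2 + 21 = 20.8; r = 21.2 − 20.8 = 0.4
x=22: ŷ = -0.2 + 22 = 21.8; r = 23.4 − 21.8 = 1.6
x=25: ŷ = -0.2 + 25 = 24.8; r = 23.4 − 24.8 = -1.4
x=30: ŷ = -0.2 + 30 = 29.8; r = 29.8 − 29.8 = 0
|r| > 0.8: x=5 (|r|=1.2), x=7 (|r|=1.2), x=13 (|r|=4.2), x=18 (|r|=2.8), x=22 (|r|=1.6), x=25 (|r|=1.4) → 6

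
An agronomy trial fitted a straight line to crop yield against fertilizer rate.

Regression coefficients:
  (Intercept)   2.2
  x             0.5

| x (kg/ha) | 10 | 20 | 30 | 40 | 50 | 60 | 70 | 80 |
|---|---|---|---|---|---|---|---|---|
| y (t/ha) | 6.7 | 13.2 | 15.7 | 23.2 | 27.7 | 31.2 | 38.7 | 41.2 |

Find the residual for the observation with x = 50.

ŷ = 2.2 + 0.5·50 = 27.2
e = 27.7 − 27.2 = 0.5

e = 0.5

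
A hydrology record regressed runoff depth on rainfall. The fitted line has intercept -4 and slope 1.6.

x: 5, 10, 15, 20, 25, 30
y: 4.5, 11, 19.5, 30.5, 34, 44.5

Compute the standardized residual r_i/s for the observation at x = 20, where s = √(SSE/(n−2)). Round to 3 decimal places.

x=5: ŷ = -4 + 1.6·5 = 4; r = 4.5 − 4 = 0.5
x=10: ŷ = -4 + 1.6·10 = 12; r = 11 − 12 = -1
x=15: ŷ = -4 + 1.6·15 = 20; r = 19.5 − 20 = -0.5
x=20: ŷ = -4 + 1.6·20 = 28; r = 30.5 − 28 = 2.5
x=25: ŷ = -4 + 1.6·25 = 36; r = 34 − 36 = -2
x=30: ŷ = -4 + 1.6·30 = 44; r = 44.5 − 44 = 0.5
SSE = 0.25 + 1 + 0.25 + 6.25 + 4 + 0.25 = 12
s = √(12/4) = 1.73205
r/s = 2.5 / 1.73205 = 1.443

1.443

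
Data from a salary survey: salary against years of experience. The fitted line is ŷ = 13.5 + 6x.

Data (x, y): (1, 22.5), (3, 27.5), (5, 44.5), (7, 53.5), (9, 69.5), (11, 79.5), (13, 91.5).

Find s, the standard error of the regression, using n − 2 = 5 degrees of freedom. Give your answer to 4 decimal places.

s = 2.6077

x=1: ŷ = 13.5 + 6·1 = 19.5; e = 22.5 − 19.5 = 3
x=3: ŷ = 13.5 + 6·3 = 31.5; e = 27.5 − 31.5 = -4
x=5: ŷ = 13.5 + 6·5 = 43.5; e = 44.5 − 43.5 = 1
x=7: ŷ = 13.5 + 6·7 = 55.5; e = 53.5 − 55.5 = -2
x=9: ŷ = 13.5 + 6·9 = 67.5; e = 69.5 − 67.5 = 2
x=11: ŷ = 13.5 + 6·11 = 79.5; e = 79.5 − 79.5 = 0
x=13: ŷ = 13.5 + 6·13 = 91.5; e = 91.5 − 91.5 = 0
SSE = 9 + 16 + 1 + 4 + 4 + 0 + 0 = 34
s = √(34/5) = √6.8 ≈ 2.6077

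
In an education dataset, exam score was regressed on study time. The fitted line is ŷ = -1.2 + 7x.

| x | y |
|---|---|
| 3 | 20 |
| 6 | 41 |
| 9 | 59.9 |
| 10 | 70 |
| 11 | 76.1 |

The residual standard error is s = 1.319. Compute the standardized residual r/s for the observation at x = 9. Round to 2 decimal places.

ŷ = -1.2 + 7·9 = 61.8
r = 59.9 − 61.8 = -1.9
r/s = -1.9 / 1.319 = -1.44

-1.44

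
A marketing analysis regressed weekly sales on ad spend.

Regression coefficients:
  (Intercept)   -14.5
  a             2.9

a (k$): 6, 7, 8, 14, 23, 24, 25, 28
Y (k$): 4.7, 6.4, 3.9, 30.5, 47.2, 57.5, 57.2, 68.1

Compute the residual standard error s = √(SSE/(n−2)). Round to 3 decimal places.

s = 3.637

a=6: Ŷ = -14.5 + 2.9·6 = 2.9; r = 4.7 − 2.9 = 1.8
a=7: Ŷ = -14.5 + 2.9·7 = 5.8; r = 6.4 − 5.8 = 0.6
a=8: Ŷ = -14.5 + 2.9·8 = 8.7; r = 3.9 − 8.7 = -4.8
a=14: Ŷ = -14.5 + 2.9·14 = 26.1; r = 30.5 − 26.1 = 4.4
a=23: Ŷ = -14.5 + 2.9·23 = 52.2; r = 47.2 − 52.2 = -5
a=24: Ŷ = -14.5 + 2.9·24 = 55.1; r = 57.5 − 55.1 = 2.4
a=25: Ŷ = -14.5 + 2.9·25 = 58; r = 57.2 − 58 = -0.8
a=28: Ŷ = -14.5 + 2.9·28 = 66.7; r = 68.1 − 66.7 = 1.4
SSE = 3.24 + 0.36 + 23.04 + 19.36 + 25 + 5.76 + 0.64 + 1.96 = 79.36
s = √(79.36/6) = √13.2267 ≈ 3.637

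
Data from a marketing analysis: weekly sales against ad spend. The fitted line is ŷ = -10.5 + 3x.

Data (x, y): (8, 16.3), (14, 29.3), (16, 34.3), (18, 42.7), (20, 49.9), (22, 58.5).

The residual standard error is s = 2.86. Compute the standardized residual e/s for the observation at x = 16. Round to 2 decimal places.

ŷ = -10.5 + 3·16 = 37.5
e = 34.3 − 37.5 = -3.2
e/s = -3.2 / 2.86 = -1.12

-1.12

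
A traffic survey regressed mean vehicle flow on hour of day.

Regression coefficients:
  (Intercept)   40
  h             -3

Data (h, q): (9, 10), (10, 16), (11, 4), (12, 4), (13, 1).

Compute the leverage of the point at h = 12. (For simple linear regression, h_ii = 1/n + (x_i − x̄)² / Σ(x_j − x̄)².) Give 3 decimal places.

h̄ = (9 + 10 + 11 + 12 + 13)/5 = 11
Σ(h − h̄)² = 4 + 1 + 0 + 1 + 4 = 10
h = 1/5 + (1)²/10 = 0.2 + 0.1 = 0.300

h = 0.300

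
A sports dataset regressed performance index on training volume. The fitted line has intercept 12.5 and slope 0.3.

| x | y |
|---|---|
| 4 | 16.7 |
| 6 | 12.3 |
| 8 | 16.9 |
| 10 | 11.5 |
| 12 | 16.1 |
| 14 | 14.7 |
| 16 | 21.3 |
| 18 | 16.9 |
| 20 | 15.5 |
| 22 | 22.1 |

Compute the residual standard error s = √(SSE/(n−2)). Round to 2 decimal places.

s = 3.00

x=4: ŷ = 12.5 + 0.3·4 = 13.7; r = 16.7 − 13.7 = 3
x=6: ŷ = 12.5 + 0.3·6 = 14.3; r = 12.3 − 14.3 = -2
x=8: ŷ = 12.5 + 0.3·8 = 14.9; r = 16.9 − 14.9 = 2
x=10: ŷ = 12.5 + 0.3·10 = 15.5; r = 11.5 − 15.5 = -4
x=12: ŷ = 12.5 + 0.3·12 = 16.1; r = 16.1 − 16.1 = 0
x=14: ŷ = 12.5 + 0.3·14 = 16.7; r = 14.7 − 16.7 = -2
x=16: ŷ = 12.5 + 0.3·16 = 17.3; r = 21.3 − 17.3 = 4
x=18: ŷ = 12.5 + 0.3·18 = 17.9; r = 16.9 − 17.9 = -1
x=20: ŷ = 12.5 + 0.3·20 = 18.5; r = 15.5 − 18.5 = -3
x=22: ŷ = 12.5 + 0.3·22 = 19.1; r = 22.1 − 19.1 = 3
SSE = 9 + 4 + 4 + 16 + 0 + 4 + 16 + 1 + 9 + 9 = 72
s = √(72/8) = √9 ≈ 3.00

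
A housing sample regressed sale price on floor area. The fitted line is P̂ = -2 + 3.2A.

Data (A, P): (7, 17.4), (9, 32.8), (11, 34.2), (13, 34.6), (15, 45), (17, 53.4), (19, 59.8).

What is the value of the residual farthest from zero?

A=7: P̂ = -2 + 3.2·7 = 20.4; r = 17.4 − 20.4 = -3
A=9: P̂ = -2 + 3.2·9 = 26.8; r = 32.8 − 26.8 = 6
A=11: P̂ = -2 + 3.2·11 = 33.2; r = 34.2 − 33.2 = 1
A=13: P̂ = -2 + 3.2·13 = 39.6; r = 34.6 − 39.6 = -5
A=15: P̂ = -2 + 3.2·15 = 46; r = 45 − 46 = -1
A=17: P̂ = -2 + 3.2·17 = 52.4; r = 53.4 − 52.4 = 1
A=19: P̂ = -2 + 3.2·19 = 58.8; r = 59.8 − 58.8 = 1
Largest |r| is 6 at A = 9, residual 6.

r = 6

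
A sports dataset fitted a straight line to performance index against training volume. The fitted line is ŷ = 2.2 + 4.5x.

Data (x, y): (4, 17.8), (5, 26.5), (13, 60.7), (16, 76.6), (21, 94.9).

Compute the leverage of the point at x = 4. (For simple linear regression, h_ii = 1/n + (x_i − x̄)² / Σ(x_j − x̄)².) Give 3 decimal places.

x̄ = (4 + 5 + 13 + 16 + 21)/5 = 11.8
Σ(x − x̄)² = 60.84 + 46.24 + 1.44 + 17.64 + 84.64 = 210.8
h = 1/5 + (-7.8)²/210.8 = 0.2 + 0.288615 = 0.489

h = 0.489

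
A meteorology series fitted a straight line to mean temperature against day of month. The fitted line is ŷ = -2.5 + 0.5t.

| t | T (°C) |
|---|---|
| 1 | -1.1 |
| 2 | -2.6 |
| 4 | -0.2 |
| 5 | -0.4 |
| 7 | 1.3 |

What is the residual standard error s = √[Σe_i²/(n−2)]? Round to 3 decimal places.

t=1: ŷ = -2.5 + 0.5·1 = -2; e = -1.1 − (-2) = 0.9
t=2: ŷ = -2.5 + 0.5·2 = -1.5; e = -2.6 − (-1.5) = -1.1
t=4: ŷ = -2.5 + 0.5·4 = -0.5; e = -0.2 − (-0.5) = 0.3
t=5: ŷ = -2.5 + 0.5·5 = 0; e = -0.4 − 0 = -0.4
t=7: ŷ = -2.5 + 0.5·7 = 1; e = 1.3 − 1 = 0.3
SSE = 0.81 + 1.21 + 0.09 + 0.16 + 0.09 = 2.36
s = √(2.36/3) = √0.786667 ≈ 0.887

s = 0.887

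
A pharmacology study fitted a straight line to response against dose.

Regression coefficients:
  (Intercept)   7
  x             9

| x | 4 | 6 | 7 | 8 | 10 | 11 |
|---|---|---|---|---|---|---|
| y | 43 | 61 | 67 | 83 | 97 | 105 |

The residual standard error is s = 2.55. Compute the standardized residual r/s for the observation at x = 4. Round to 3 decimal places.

ŷ = 7 + 9·4 = 43
r = 43 − 43 = 0
r/s = 0 / 2.55 = 0.000

0.000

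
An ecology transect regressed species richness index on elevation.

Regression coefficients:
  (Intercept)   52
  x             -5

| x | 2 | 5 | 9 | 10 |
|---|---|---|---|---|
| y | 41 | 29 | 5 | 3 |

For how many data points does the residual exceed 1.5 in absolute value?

2

x=2: ŷ = 52 − 5·2 = 42; e = 41 − 42 = -1
x=5: ŷ = 52 − 5·5 = 27; e = 29 − 27 = 2
x=9: ŷ = 52 − 5·9 = 7; e = 5 − 7 = -2
x=10: ŷ = 52 − 5·10 = 2; e = 3 − 2 = 1
|e| > 1.5: x=5 (|e|=2), x=9 (|e|=2) → 2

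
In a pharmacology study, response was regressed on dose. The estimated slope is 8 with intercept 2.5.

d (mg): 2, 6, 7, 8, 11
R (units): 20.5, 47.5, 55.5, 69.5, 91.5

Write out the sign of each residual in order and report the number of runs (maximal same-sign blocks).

d=2: R̂ = 2.5 + 8·2 = 18.5; e = 20.5 − 18.5 = 2
d=6: R̂ = 2.5 + 8·6 = 50.5; e = 47.5 − 50.5 = -3
d=7: R̂ = 2.5 + 8·7 = 58.5; e = 55.5 − 58.5 = -3
d=8: R̂ = 2.5 + 8·8 = 66.5; e = 69.5 − 66.5 = 3
d=11: R̂ = 2.5 + 8·11 = 90.5; e = 91.5 − 90.5 = 1
Signs: + − − + +
Runs: +×1, −×2, +×2 → 3

3 runs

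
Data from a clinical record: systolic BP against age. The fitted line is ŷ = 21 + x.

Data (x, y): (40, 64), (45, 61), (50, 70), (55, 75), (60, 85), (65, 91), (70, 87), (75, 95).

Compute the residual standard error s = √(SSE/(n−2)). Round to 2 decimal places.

x=40: ŷ = 21 + 40 = 61; e = 64 − 61 = 3
x=45: ŷ = 21 + 45 = 66; e = 61 − 66 = -5
x=50: ŷ = 21 + 50 = 71; e = 70 − 71 = -1
x=55: ŷ = 21 + 55 = 76; e = 75 − 76 = -1
x=60: ŷ = 21 + 60 = 81; e = 85 − 81 = 4
x=65: ŷ = 21 + 65 = 86; e = 91 − 86 = 5
x=70: ŷ = 21 + 70 = 91; e = 87 − 91 = -4
x=75: ŷ = 21 + 75 = 96; e = 95 − 96 = -1
SSE = 9 + 25 + 1 + 1 + 16 + 25 + 16 + 1 = 94
s = √(94/6) = √15.6667 ≈ 3.96

s = 3.96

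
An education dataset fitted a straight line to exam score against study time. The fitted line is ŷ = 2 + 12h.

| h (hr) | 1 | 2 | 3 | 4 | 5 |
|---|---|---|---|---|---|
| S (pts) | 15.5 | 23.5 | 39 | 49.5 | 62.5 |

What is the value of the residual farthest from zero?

r = -2.5

h=1: ŷ = 2 + 12·1 = 14; r = 15.5 − 14 = 1.5
h=2: ŷ = 2 + 12·2 = 26; r = 23.5 − 26 = -2.5
h=3: ŷ = 2 + 12·3 = 38; r = 39 − 38 = 1
h=4: ŷ = 2 + 12·4 = 50; r = 49.5 − 50 = -0.5
h=5: ŷ = 2 + 12·5 = 62; r = 62.5 − 62 = 0.5
Largest |r| is 2.5 at h = 2, residual -2.5.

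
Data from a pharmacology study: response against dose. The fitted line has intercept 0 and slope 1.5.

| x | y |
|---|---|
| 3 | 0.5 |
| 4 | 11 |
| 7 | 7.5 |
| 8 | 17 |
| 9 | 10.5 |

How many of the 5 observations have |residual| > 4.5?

x=3: ŷ = 1.5·3 = 4.5; e = 0.5 − 4.5 = -4
x=4: ŷ = 1.5·4 = 6; e = 11 − 6 = 5
x=7: ŷ = 1.5·7 = 10.5; e = 7.5 − 10.5 = -3
x=8: ŷ = 1.5·8 = 12; e = 17 − 12 = 5
x=9: ŷ = 1.5·9 = 13.5; e = 10.5 − 13.5 = -3
|e| > 4.5: x=4 (|e|=5), x=8 (|e|=5) → 2

2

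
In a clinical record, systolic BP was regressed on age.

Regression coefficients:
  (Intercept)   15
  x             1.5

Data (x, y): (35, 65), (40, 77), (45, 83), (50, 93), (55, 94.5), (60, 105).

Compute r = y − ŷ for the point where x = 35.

r = -2.5

ŷ = 15 + 1.5·35 = 67.5
r = 65 − 67.5 = -2.5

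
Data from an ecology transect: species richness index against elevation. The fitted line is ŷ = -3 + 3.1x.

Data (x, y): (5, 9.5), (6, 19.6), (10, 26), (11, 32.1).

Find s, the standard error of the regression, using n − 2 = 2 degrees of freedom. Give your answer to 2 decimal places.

x=5: ŷ = -3 + 3.1·5 = 12.5; r = 9.5 − 12.5 = -3
x=6: ŷ = -3 + 3.1·6 = 15.6; r = 19.6 − 15.6 = 4
x=10: ŷ = -3 + 3.1·10 = 28; r = 26 − 28 = -2
x=11: ŷ = -3 + 3.1·11 = 31.1; r = 32.1 − 31.1 = 1
SSE = 9 + 16 + 4 + 1 = 30
s = √(30/2) = √15 ≈ 3.87

s = 3.87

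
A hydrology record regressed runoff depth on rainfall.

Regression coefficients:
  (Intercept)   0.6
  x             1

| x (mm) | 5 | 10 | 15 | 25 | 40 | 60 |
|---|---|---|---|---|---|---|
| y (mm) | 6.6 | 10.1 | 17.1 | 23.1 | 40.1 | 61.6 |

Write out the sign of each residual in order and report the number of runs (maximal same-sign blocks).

x=5: ŷ = 0.6 + 5 = 5.6; e = 6.6 − 5.6 = 1
x=10: ŷ = 0.6 + 10 = 10.6; e = 10.1 − 10.6 = -0.5
x=15: ŷ = 0.6 + 15 = 15.6; e = 17.1 − 15.6 = 1.5
x=25: ŷ = 0.6 + 25 = 25.6; e = 23.1 − 25.6 = -2.5
x=40: ŷ = 0.6 + 40 = 40.6; e = 40.1 − 40.6 = -0.5
x=60: ŷ = 0.6 + 60 = 60.6; e = 61.6 − 60.6 = 1
Signs: + − + − − +
Runs: +×1, −×1, +×1, −×2, +×1 → 5

5 runs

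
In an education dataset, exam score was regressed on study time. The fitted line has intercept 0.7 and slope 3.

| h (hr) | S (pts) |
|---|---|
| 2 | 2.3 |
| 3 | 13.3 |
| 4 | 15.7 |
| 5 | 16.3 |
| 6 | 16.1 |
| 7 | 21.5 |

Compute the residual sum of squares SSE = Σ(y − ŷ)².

SSE = 48.48

h=2: Ŝ = 0.7 + 3·2 = 6.7; r = 2.3 − 6.7 = -4.4
h=3: Ŝ = 0.7 + 3·3 = 9.7; r = 13.3 − 9.7 = 3.6
h=4: Ŝ = 0.7 + 3·4 = 12.7; r = 15.7 − 12.7 = 3
h=5: Ŝ = 0.7 + 3·5 = 15.7; r = 16.3 − 15.7 = 0.6
h=6: Ŝ = 0.7 + 3·6 = 18.7; r = 16.1 − 18.7 = -2.6
h=7: Ŝ = 0.7 + 3·7 = 21.7; r = 21.5 − 21.7 = -0.2
SSE = 19.36 + 12.96 + 9 + 0.36 + 6.76 + 0.04 = 48.48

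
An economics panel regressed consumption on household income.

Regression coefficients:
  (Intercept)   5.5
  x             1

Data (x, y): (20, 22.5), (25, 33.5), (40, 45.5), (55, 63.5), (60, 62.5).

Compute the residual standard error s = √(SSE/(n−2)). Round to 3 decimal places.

x=20: ŷ = 5.5 + 20 = 25.5; r = 22.5 − 25.5 = -3
x=25: ŷ = 5.5 + 25 = 30.5; r = 33.5 − 30.5 = 3
x=40: ŷ = 5.5 + 40 = 45.5; r = 45.5 − 45.5 = 0
x=55: ŷ = 5.5 + 55 = 60.5; r = 63.5 − 60.5 = 3
x=60: ŷ = 5.5 + 60 = 65.5; r = 62.5 − 65.5 = -3
SSE = 9 + 9 + 0 + 9 + 9 = 36
s = √(36/3) = √12 ≈ 3.464

s = 3.464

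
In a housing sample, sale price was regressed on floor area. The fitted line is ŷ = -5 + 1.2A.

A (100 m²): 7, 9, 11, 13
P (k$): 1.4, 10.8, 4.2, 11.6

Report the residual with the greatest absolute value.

e = 5

A=7: ŷ = -5 + 1.2·7 = 3.4; e = 1.4 − 3.4 = -2
A=9: ŷ = -5 + 1.2·9 = 5.8; e = 10.8 − 5.8 = 5
A=11: ŷ = -5 + 1.2·11 = 8.2; e = 4.2 − 8.2 = -4
A=13: ŷ = -5 + 1.2·13 = 10.6; e = 11.6 − 10.6 = 1
Largest |e| is 5 at A = 9, residual 5.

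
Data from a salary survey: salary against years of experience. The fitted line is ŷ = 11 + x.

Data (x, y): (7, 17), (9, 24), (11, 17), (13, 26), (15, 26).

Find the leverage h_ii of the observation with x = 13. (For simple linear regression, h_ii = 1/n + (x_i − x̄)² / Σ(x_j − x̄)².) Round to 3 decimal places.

x̄ = (7 + 9 + 11 + 13 + 15)/5 = 11
Σ(x − x̄)² = 16 + 4 + 0 + 4 + 16 = 40
h = 1/5 + (2)²/40 = 0.2 + 0.1 = 0.300

h = 0.300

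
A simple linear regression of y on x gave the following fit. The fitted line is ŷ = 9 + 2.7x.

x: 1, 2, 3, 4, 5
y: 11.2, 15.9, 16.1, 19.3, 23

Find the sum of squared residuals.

SSE = 4

x=1: ŷ = 9 + 2.7·1 = 11.7; e = 11.2 − 11.7 = -0.5
x=2: ŷ = 9 + 2.7·2 = 14.4; e = 15.9 − 14.4 = 1.5
x=3: ŷ = 9 + 2.7·3 = 17.1; e = 16.1 − 17.1 = -1
x=4: ŷ = 9 + 2.7·4 = 19.8; e = 19.3 − 19.8 = -0.5
x=5: ŷ = 9 + 2.7·5 = 22.5; e = 23 − 22.5 = 0.5
SSE = 0.25 + 2.25 + 1 + 0.25 + 0.25 = 4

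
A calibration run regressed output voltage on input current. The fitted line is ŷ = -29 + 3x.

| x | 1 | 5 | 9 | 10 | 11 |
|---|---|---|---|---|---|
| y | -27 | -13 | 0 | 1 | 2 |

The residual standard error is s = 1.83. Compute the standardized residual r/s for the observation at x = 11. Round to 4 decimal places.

-1.0929

ŷ = -29 + 3·11 = 4
r = 2 − 4 = -2
r/s = -2 / 1.83 = -1.0929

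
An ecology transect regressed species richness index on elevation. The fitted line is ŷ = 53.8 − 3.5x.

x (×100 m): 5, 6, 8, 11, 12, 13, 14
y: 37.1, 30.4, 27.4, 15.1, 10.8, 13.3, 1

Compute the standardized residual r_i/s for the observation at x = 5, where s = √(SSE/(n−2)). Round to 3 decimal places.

x=5: ŷ = 53.8 − 3.5·5 = 36.3; r = 37.1 − 36.3 = 0.8
x=6: ŷ = 53.8 − 3.5·6 = 32.8; r = 30.4 − 32.8 = -2.4
x=8: ŷ = 53.8 − 3.5·8 = 25.8; r = 27.4 − 25.8 = 1.6
x=11: ŷ = 53.8 − 3.5·11 = 15.3; r = 15.1 − 15.3 = -0.2
x=12: ŷ = 53.8 − 3.5·12 = 11.8; r = 10.8 − 11.8 = -1
x=13: ŷ = 53.8 − 3.5·13 = 8.3; r = 13.3 − 8.3 = 5
x=14: ŷ = 53.8 − 3.5·14 = 4.8; r = 1 − 4.8 = -3.8
SSE = 0.64 + 5.76 + 2.56 + 0.04 + 1 + 25 + 14.44 = 49.44
s = √(49.44/5) = 3.14452
r/s = 0.8 / 3.14452 = 0.254

0.254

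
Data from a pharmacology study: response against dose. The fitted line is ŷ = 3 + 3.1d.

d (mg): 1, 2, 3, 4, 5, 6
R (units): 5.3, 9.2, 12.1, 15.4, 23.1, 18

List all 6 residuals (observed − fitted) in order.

-0.8, 0, -0.2, 0, 4.6, -3.6

d=1: ŷ = 3 + 3.1·1 = 6.1; e = 5.3 − 6.1 = -0.8
d=2: ŷ = 3 + 3.1·2 = 9.2; e = 9.2 − 9.2 = 0
d=3: ŷ = 3 + 3.1·3 = 12.3; e = 12.1 − 12.3 = -0.2
d=4: ŷ = 3 + 3.1·4 = 15.4; e = 15.4 − 15.4 = 0
d=5: ŷ = 3 + 3.1·5 = 18.5; e = 23.1 − 18.5 = 4.6
d=6: ŷ = 3 + 3.1·6 = 21.6; e = 18 − 21.6 = -3.6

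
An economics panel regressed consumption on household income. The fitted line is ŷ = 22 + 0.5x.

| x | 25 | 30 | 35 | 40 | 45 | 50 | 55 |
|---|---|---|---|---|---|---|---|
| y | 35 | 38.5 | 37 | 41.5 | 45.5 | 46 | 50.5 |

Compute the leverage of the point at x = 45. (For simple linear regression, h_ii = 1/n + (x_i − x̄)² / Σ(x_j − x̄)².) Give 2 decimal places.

x̄ = (25 + 30 + 35 + 40 + 45 + 50 + 55)/7 = 40
Σ(x − x̄)² = 225 + 100 + 25 + 0 + 25 + 100 + 225 = 700
h = 1/7 + (5)²/700 = 0.142857 + 0.0357143 = 0.18

h = 0.18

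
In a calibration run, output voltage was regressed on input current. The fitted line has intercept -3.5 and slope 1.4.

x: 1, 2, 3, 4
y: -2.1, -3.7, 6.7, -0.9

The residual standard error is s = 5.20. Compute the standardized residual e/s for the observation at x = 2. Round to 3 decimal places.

ŷ = -3.5 + 1.4·2 = -0.7
e = -3.7 − (-0.7) = -3
e/s = -3 / 5.20 = -0.577

-0.577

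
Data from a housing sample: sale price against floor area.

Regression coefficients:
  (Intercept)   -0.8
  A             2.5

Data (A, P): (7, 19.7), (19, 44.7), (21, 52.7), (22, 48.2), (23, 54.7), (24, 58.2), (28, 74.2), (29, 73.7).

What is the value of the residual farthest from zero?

A=7: P̂ = -0.8 + 2.5·7 = 16.7; e = 19.7 − 16.7 = 3
A=19: P̂ = -0.8 + 2.5·19 = 46.7; e = 44.7 − 46.7 = -2
A=21: P̂ = -0.8 + 2.5·21 = 51.7; e = 52.7 − 51.7 = 1
A=22: P̂ = -0.8 + 2.5·22 = 54.2; e = 48.2 − 54.2 = -6
A=23: P̂ = -0.8 + 2.5·23 = 56.7; e = 54.7 − 56.7 = -2
A=24: P̂ = -0.8 + 2.5·24 = 59.2; e = 58.2 − 59.2 = -1
A=28: P̂ = -0.8 + 2.5·28 = 69.2; e = 74.2 − 69.2 = 5
A=29: P̂ = -0.8 + 2.5·29 = 71.7; e = 73.7 − 71.7 = 2
Largest |e| is 6 at A = 22, residual -6.

e = -6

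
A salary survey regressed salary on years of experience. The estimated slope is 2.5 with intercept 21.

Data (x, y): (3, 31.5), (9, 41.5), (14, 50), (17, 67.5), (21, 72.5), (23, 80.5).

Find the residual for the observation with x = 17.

e = 4

ŷ = 21 + 2.5·17 = 63.5
e = 67.5 − 63.5 = 4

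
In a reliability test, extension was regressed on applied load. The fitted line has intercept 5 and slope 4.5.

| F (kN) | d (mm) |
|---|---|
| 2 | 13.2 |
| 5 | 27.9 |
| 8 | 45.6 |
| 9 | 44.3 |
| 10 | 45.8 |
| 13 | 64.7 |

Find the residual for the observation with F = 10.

r = -4.2

ŷ = 5 + 4.5·10 = 50
r = 45.8 − 50 = -4.2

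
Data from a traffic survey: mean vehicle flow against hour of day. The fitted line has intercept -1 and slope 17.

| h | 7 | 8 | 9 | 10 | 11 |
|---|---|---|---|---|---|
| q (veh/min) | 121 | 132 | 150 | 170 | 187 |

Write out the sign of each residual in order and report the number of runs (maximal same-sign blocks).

h=7: q̂ = -1 + 17·7 = 118; e = 121 − 118 = 3
h=8: q̂ = -1 + 17·8 = 135; e = 132 − 135 = -3
h=9: q̂ = -1 + 17·9 = 152; e = 150 − 152 = -2
h=10: q̂ = -1 + 17·10 = 169; e = 170 − 169 = 1
h=11: q̂ = -1 + 17·11 = 186; e = 187 − 186 = 1
Signs: + − − + +
Runs: +×1, −×2, +×2 → 3

3 runs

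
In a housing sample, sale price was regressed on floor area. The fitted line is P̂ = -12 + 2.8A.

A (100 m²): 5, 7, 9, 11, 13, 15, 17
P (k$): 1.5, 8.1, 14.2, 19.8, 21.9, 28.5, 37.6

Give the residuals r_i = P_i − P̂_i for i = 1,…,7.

A=5: P̂ = -12 + 2.8·5 = 2; r = 1.5 − 2 = -0.5
A=7: P̂ = -12 + 2.8·7 = 7.6; r = 8.1 − 7.6 = 0.5
A=9: P̂ = -12 + 2.8·9 = 13.2; r = 14.2 − 13.2 = 1
A=11: P̂ = -12 + 2.8·11 = 18.8; r = 19.8 − 18.8 = 1
A=13: P̂ = -12 + 2.8·13 = 24.4; r = 21.9 − 24.4 = -2.5
A=15: P̂ = -12 + 2.8·15 = 30; r = 28.5 − 30 = -1.5
A=17: P̂ = -12 + 2.8·17 = 35.6; r = 37.6 − 35.6 = 2

-0.5, 0.5, 1, 1, -2.5, -1.5, 2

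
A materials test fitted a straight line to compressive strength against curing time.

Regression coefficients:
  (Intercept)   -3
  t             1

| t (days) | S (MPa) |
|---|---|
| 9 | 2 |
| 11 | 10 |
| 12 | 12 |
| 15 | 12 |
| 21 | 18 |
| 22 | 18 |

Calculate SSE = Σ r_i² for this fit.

t=9: ŷ = -3 + 9 = 6; r = 2 − 6 = -4
t=11: ŷ = -3 + 11 = 8; r = 10 − 8 = 2
t=12: ŷ = -3 + 12 = 9; r = 12 − 9 = 3
t=15: ŷ = -3 + 15 = 12; r = 12 − 12 = 0
t=21: ŷ = -3 + 21 = 18; r = 18 − 18 = 0
t=22: ŷ = -3 + 22 = 19; r = 18 − 19 = -1
SSE = 16 + 4 + 9 + 0 + 0 + 1 = 30

SSE = 30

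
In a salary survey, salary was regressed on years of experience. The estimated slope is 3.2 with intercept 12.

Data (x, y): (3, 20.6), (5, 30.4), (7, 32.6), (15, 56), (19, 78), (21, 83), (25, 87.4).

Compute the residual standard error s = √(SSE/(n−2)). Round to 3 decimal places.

x=3: ŷ = 12 + 3.2·3 = 21.6; e = 20.6 − 21.6 = -1
x=5: ŷ = 12 + 3.2·5 = 28; e = 30.4 − 28 = 2.4
x=7: ŷ = 12 + 3.2·7 = 34.4; e = 32.6 − 34.4 = -1.8
x=15: ŷ = 12 + 3.2·15 = 60; e = 56 − 60 = -4
x=19: ŷ = 12 + 3.2·19 = 72.8; e = 78 − 72.8 = 5.2
x=21: ŷ = 12 + 3.2·21 = 79.2; e = 83 − 79.2 = 3.8
x=25: ŷ = 12 + 3.2·25 = 92; e = 87.4 − 92 = -4.6
SSE = 1 + 5.76 + 3.24 + 16 + 27.04 + 14.44 + 21.16 = 88.64
s = √(88.64/5) = √17.728 ≈ 4.210

s = 4.210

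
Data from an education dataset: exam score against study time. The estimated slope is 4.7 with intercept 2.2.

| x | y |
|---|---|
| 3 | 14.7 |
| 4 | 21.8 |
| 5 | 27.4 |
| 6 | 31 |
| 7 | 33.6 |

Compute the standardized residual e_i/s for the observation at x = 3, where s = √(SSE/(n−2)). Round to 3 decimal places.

-0.940

x=3: ŷ = 2.2 + 4.7·3 = 16.3; e = 14.7 − 16.3 = -1.6
x=4: ŷ = 2.2 + 4.7·4 = 21; e = 21.8 − 21 = 0.8
x=5: ŷ = 2.2 + 4.7·5 = 25.7; e = 27.4 − 25.7 = 1.7
x=6: ŷ = 2.2 + 4.7·6 = 30.4; e = 31 − 30.4 = 0.6
x=7: ŷ = 2.2 + 4.7·7 = 35.1; e = 33.6 − 35.1 = -1.5
SSE = 2.56 + 0.64 + 2.89 + 0.36 + 2.25 = 8.7
s = √(8.7/3) = 1.70294
e/s = -1.6 / 1.70294 = -0.940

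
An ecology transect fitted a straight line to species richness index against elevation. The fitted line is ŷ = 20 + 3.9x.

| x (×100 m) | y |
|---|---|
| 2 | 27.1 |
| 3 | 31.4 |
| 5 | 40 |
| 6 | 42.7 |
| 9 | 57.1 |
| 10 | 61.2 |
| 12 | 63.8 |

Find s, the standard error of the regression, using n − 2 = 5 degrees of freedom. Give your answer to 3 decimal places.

s = 1.958

x=2: ŷ = 20 + 3.9·2 = 27.8; r = 27.1 − 27.8 = -0.7
x=3: ŷ = 20 + 3.9·3 = 31.7; r = 31.4 − 31.7 = -0.3
x=5: ŷ = 20 + 3.9·5 = 39.5; r = 40 − 39.5 = 0.5
x=6: ŷ = 20 + 3.9·6 = 43.4; r = 42.7 − 43.4 = -0.7
x=9: ŷ = 20 + 3.9·9 = 55.1; r = 57.1 − 55.1 = 2
x=10: ŷ = 20 + 3.9·10 = 59; r = 61.2 − 59 = 2.2
x=12: ŷ = 20 + 3.9·12 = 66.8; r = 63.8 − 66.8 = -3
SSE = 0.49 + 0.09 + 0.25 + 0.49 + 4 + 4.84 + 9 = 19.16
s = √(19.16/5) = √3.832 ≈ 1.958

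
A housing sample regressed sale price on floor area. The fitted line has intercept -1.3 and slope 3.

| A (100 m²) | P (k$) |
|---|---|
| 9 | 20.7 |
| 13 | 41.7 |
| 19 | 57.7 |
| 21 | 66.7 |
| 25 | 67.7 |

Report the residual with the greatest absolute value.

A=9: ŷ = -1.3 + 3·9 = 25.7; e = 20.7 − 25.7 = -5
A=13: ŷ = -1.3 + 3·13 = 37.7; e = 41.7 − 37.7 = 4
A=19: ŷ = -1.3 + 3·19 = 55.7; e = 57.7 − 55.7 = 2
A=21: ŷ = -1.3 + 3·21 = 61.7; e = 66.7 − 61.7 = 5
A=25: ŷ = -1.3 + 3·25 = 73.7; e = 67.7 − 73.7 = -6
Largest |e| is 6 at A = 25, residual -6.

e = -6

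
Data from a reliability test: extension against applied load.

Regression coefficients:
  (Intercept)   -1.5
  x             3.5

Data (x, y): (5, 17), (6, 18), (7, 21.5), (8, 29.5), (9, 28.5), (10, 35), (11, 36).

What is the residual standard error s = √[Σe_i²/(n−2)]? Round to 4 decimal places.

s = 2.0000

x=5: ŷ = -1.5 + 3.5·5 = 16; e = 17 − 16 = 1
x=6: ŷ = -1.5 + 3.5·6 = 19.5; e = 18 − 19.5 = -1.5
x=7: ŷ = -1.5 + 3.5·7 = 23; e = 21.5 − 23 = -1.5
x=8: ŷ = -1.5 + 3.5·8 = 26.5; e = 29.5 − 26.5 = 3
x=9: ŷ = -1.5 + 3.5·9 = 30; e = 28.5 − 30 = -1.5
x=10: ŷ = -1.5 + 3.5·10 = 33.5; e = 35 − 33.5 = 1.5
x=11: ŷ = -1.5 + 3.5·11 = 37; e = 36 − 37 = -1
SSE = 1 + 2.25 + 2.25 + 9 + 2.25 + 2.25 + 1 = 20
s = √(20/5) = √4 ≈ 2.0000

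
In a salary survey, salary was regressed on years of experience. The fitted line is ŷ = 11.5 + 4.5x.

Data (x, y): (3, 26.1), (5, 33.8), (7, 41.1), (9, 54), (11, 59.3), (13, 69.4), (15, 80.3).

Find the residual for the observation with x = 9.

ŷ = 11.5 + 4.5·9 = 52
r = 54 − 52 = 2

r = 2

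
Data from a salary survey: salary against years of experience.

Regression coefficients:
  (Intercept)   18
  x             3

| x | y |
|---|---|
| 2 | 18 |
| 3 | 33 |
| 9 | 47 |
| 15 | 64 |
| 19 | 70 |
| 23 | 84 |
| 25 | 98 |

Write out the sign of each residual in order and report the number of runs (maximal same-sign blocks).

4 runs

x=2: ŷ = 18 + 3·2 = 24; e = 18 − 24 = -6
x=3: ŷ = 18 + 3·3 = 27; e = 33 − 27 = 6
x=9: ŷ = 18 + 3·9 = 45; e = 47 − 45 = 2
x=15: ŷ = 18 + 3·15 = 63; e = 64 − 63 = 1
x=19: ŷ = 18 + 3·19 = 75; e = 70 − 75 = -5
x=23: ŷ = 18 + 3·23 = 87; e = 84 − 87 = -3
x=25: ŷ = 18 + 3·25 = 93; e = 98 − 93 = 5
Signs: − + + + − − +
Runs: −×1, +×3, −×2, +×1 → 4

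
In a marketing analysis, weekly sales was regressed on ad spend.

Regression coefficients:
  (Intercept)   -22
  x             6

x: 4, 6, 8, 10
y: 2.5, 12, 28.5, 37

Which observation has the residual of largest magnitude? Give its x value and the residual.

x = 8, e = 2.5

x=4: ŷ = -22 + 6·4 = 2; e = 2.5 − 2 = 0.5
x=6: ŷ = -22 + 6·6 = 14; e = 12 − 14 = -2
x=8: ŷ = -22 + 6·8 = 26; e = 28.5 − 26 = 2.5
x=10: ŷ = -22 + 6·10 = 38; e = 37 − 38 = -1
Largest |e| is 2.5 at x = 8, residual 2.5.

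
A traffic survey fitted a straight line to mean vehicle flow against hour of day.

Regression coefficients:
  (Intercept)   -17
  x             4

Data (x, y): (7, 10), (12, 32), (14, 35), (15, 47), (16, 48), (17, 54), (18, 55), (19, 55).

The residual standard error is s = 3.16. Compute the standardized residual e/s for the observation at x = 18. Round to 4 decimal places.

0.0000

ŷ = -17 + 4·18 = 55
e = 55 − 55 = 0
e/s = 0 / 3.16 = 0.0000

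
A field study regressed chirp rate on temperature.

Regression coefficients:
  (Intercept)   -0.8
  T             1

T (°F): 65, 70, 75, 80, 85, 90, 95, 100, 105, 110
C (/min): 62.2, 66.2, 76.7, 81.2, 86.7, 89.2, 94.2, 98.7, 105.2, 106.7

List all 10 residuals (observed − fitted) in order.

T=65: Ĉ = -0.8 + 65 = 64.2; r = 62.2 − 64.2 = -2
T=70: Ĉ = -0.8 + 70 = 69.2; r = 66.2 − 69.2 = -3
T=75: Ĉ = -0.8 + 75 = 74.2; r = 76.7 − 74.2 = 2.5
T=80: Ĉ = -0.8 + 80 = 79.2; r = 81.2 − 79.2 = 2
T=85: Ĉ = -0.8 + 85 = 84.2; r = 86.7 − 84.2 = 2.5
T=90: Ĉ = -0.8 + 90 = 89.2; r = 89.2 − 89.2 = 0
T=95: Ĉ = -0.8 + 95 = 94.2; r = 94.2 − 94.2 = 0
T=100: Ĉ = -0.8 + 100 = 99.2; r = 98.7 − 99.2 = -0.5
T=105: Ĉ = -0.8 + 105 = 104.2; r = 105.2 − 104.2 = 1
T=110: Ĉ = -0.8 + 110 = 109.2; r = 106.7 − 109.2 = -2.5

-2, -3, 2.5, 2, 2.5, 0, 0, -0.5, 1, -2.5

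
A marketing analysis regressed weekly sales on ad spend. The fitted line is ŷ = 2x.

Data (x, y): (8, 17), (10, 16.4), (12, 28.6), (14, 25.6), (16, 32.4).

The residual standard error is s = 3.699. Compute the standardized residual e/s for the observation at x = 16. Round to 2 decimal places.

ŷ = 2·16 = 32
e = 32.4 − 32 = 0.4
e/s = 0.4 / 3.699 = 0.11

0.11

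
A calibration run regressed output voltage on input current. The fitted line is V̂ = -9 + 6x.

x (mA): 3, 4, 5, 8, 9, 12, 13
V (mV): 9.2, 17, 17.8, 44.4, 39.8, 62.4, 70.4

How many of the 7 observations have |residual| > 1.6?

x=3: V̂ = -9 + 6·3 = 9; r = 9.2 − 9 = 0.2
x=4: V̂ = -9 + 6·4 = 15; r = 17 − 15 = 2
x=5: V̂ = -9 + 6·5 = 21; r = 17.8 − 21 = -3.2
x=8: V̂ = -9 + 6·8 = 39; r = 44.4 − 39 = 5.4
x=9: V̂ = -9 + 6·9 = 45; r = 39.8 − 45 = -5.2
x=12: V̂ = -9 + 6·12 = 63; r = 62.4 − 63 = -0.6
x=13: V̂ = -9 + 6·13 = 69; r = 70.4 − 69 = 1.4
|r| > 1.6: x=4 (|r|=2), x=5 (|r|=3.2), x=8 (|r|=5.4), x=9 (|r|=5.2) → 4

4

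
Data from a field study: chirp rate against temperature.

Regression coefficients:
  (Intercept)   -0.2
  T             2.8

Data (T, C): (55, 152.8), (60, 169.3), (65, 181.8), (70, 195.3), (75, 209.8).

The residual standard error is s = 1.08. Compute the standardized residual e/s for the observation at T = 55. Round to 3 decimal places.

-0.926

ŷ = -0.2 + 2.8·55 = 153.8
e = 152.8 − 153.8 = -1
e/s = -1 / 1.08 = -0.926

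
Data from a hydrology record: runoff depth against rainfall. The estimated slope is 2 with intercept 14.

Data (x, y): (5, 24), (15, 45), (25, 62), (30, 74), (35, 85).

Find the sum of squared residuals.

x=5: ŷ = 14 + 2·5 = 24; r = 24 − 24 = 0
x=15: ŷ = 14 + 2·15 = 44; r = 45 − 44 = 1
x=25: ŷ = 14 + 2·25 = 64; r = 62 − 64 = -2
x=30: ŷ = 14 + 2·30 = 74; r = 74 − 74 = 0
x=35: ŷ = 14 + 2·35 = 84; r = 85 − 84 = 1
SSE = 0 + 1 + 4 + 0 + 1 = 6

SSE = 6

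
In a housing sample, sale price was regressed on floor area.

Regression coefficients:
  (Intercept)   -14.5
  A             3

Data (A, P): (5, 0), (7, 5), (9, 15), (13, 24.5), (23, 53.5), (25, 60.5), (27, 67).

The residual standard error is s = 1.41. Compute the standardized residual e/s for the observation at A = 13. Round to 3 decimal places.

0.000

P̂ = -14.5 + 3·13 = 24.5
e = 24.5 − 24.5 = 0
e/s = 0 / 1.41 = 0.000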